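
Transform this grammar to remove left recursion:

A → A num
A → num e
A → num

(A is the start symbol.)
A → num e A'
A → num A'
A' → num A'
A' → ε

A is directly left-recursive. The standard transformation for
  A → A α₁ | ... | A α_m | β₁ | ... | β_n
is
  A  → β₁ A' | ... | β_n A'
  A' → α₁ A' | ... | α_m A' | ε

A → num e becomes A → num e A'
A → num becomes A → num A'
A → A num becomes A' → num A'
Add A' → ε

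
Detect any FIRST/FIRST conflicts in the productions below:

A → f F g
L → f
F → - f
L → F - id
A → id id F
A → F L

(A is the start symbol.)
A FIRST/FIRST conflict occurs when two productions N → α and N → β for the same non-terminal have FIRST(α) ∩ FIRST(β) ≠ ∅ (with ε ∈ FIRST of a nullable right-hand side, so two nullable alternatives also conflict).

FIRST sets of the non-terminals at (or reachable through a nullable prefix from) the front of some alternative:
  FIRST(F) = { '-' }

Productions for A:
  A → f F g: FIRST = { 'f' }
  A → id id F: FIRST = { 'id' }
  A → F L: FIRST = { '-' }
Productions for L:
  L → f: FIRST = { 'f' }
  L → F - id: FIRST = { '-' }
F has only one production, so no FIRST/FIRST conflict is possible there.

All alternatives of each non-terminal have pairwise disjoint FIRST sets.

Answer: No FIRST/FIRST conflicts.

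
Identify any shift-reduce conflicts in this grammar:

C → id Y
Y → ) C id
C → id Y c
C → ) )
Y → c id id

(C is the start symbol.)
Yes — I5: [C → id Y .] vs [C → id Y . c]

A shift-reduce conflict occurs when an LR(0) state has both:
  - a complete (reduce) item [A → α .] (dot at the end), and
  - a shift item [B → β . c γ] (dot before a terminal).

Augment with C' → C and build the canonical LR(0) collection (I0 = CLOSURE({[C' → . C]}), then GOTO on every symbol after a dot until no new states appear). It has 13 states:
  I0: { [C → . ) )], [C → . id Y c], [C → . id Y], [C' → . C] }  — shift
  I1: { [C → ) . )] }  — shift
  I2: { [C' → C .] }  — accept
  I3: { [C → id . Y c], [C → id . Y], [Y → . ) C id], [Y → . c id id] }  — shift
  I4: { [C → . ) )], [C → . id Y c], [C → . id Y], [Y → ) . C id] }  — shift
  I5: { [C → id Y . c], [C → id Y .] }  — shift, reduce
  I6: { [Y → c . id id] }  — shift
  I7: { [Y → c id . id] }  — shift
  I8: { [Y → c id id .] }  — reduce
  I9: { [C → id Y c .] }  — reduce
  I10: { [Y → ) C . id] }  — shift
  I11: { [Y → ) C id .] }  — reduce
  I12: { [C → ) ) .] }  — reduce

I5 contains reduce item [C → id Y .] and shift item [C → id Y . c] — shift-reduce conflict.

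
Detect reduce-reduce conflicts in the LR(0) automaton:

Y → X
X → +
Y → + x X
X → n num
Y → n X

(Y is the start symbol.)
Augment with Y' → Y and build the canonical LR(0) collection (I0 = CLOSURE({[Y' → . Y]}), then GOTO on every symbol after a dot until no new states appear). It has 11 states:
  I0: { [X → . +], [X → . n num], [Y → . + x X], [Y → . X], [Y → . n X], [Y' → . Y] }  — shift
  I1: { [X → + .], [Y → + . x X] }  — shift, reduce
  I2: { [Y → X .] }  — reduce
  I3: { [Y' → Y .] }  — accept
  I4: { [X → . +], [X → . n num], [X → n . num], [Y → n . X] }  — shift
  I5: { [X → + .] }  — reduce
  I6: { [Y → n X .] }  — reduce
  I7: { [X → n . num] }  — shift
  I8: { [X → n num .] }  — reduce
  I9: { [X → . +], [X → . n num], [Y → + x . X] }  — shift
  I10: { [Y → + x X .] }  — reduce

No state contains more than one complete item.

Answer: No reduce-reduce conflicts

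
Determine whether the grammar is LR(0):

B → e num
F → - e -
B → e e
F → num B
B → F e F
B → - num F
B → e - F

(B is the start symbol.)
A grammar is LR(0) if no state in the canonical LR(0) collection has:
  - both a shift item (dot before a terminal) and a complete item (shift-reduce conflict), or
  - two or more complete items (reduce-reduce conflict; the accept item [B' → B .] counts as a complete item here).

Augment with B' → B and build the canonical LR(0) collection (I0 = CLOSURE({[B' → . B]}), then GOTO on every symbol after a dot until no new states appear). It has 18 states:
  I0: { [B → . - num F], [B → . F e F], [B → . e - F], [B → . e e], [B → . e num], [B' → . B], [F → . - e -], [F → . num B] }  — shift
  I1: { [B → - . num F], [F → - . e -] }  — shift
  I2: { [B' → B .] }  — accept
  I3: { [B → F . e F] }  — shift
  I4: { [B → e . - F], [B → e . e], [B → e . num] }  — shift
  I5: { [B → . - num F], [B → . F e F], [B → . e - F], [B → . e e], [B → . e num], [F → . - e -], [F → . num B], [F → num . B] }  — shift
  I6: { [F → num B .] }  — reduce
  I7: { [B → e - . F], [F → . - e -], [F → . num B] }  — shift
  I8: { [B → e e .] }  — reduce
  I9: { [B → e num .] }  — reduce
  I10: { [F → - . e -] }  — shift
  I11: { [B → e - F .] }  — reduce
  I12: { [F → - e . -] }  — shift
  I13: { [F → - e - .] }  — reduce
  I14: { [B → F e . F], [F → . - e -], [F → . num B] }  — shift
  I15: { [B → F e F .] }  — reduce
  I16: { [B → - num . F], [F → . - e -], [F → . num B] }  — shift
  I17: { [B → - num F .] }  — reduce

Every state is either a pure shift/goto state or contains exactly one complete item and nothing to shift — no conflicts. The grammar is LR(0).

Answer: Yes, the grammar is LR(0)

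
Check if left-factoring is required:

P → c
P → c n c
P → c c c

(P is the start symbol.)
Left-factoring is needed when two productions for the same non-terminal
share a common prefix on the right-hand side.

Productions for P:
  P → c
  P → c n c
  P → c c c

Found common prefix 'c' in productions for P

Answer: Yes, P has productions with common prefix 'c'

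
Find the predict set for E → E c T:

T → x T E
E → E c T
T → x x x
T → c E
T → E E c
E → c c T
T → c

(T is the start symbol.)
PREDICT(E → E c T) = (FIRST(RHS) \ {ε}) ∪ (FOLLOW(E) if ε ∈ FIRST(RHS), i.e. RHS ⇒* ε)
FIRST(E) = { 'c' }
FIRST(E c T) = { 'c' }
ε ∉ FIRST(E c T), so FOLLOW(E) is not added.
PREDICT(E → E c T) = { 'c' }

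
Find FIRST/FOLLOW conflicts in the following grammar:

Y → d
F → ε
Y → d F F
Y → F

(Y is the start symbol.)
Nullable non-terminals: F, Y.
FIRST sets used below: FIRST(F) = { ε }
F has a nullable alternative but only one production, so nothing to check.

Y: nullable alternative(s) Y → F; FOLLOW(Y) = { $ }
  Y → d: FIRST \ {ε} = { 'd' } — disjoint from FOLLOW(Y)
  Y → d F F: FIRST \ {ε} = { 'd' } — disjoint from FOLLOW(Y)
  Y → F: FIRST \ {ε} = { } — this is the only nullable alternative, skip

No FIRST/FOLLOW conflicts found.

Answer: No FIRST/FOLLOW conflicts.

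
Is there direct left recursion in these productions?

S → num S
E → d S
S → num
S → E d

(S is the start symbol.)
S → num S: starts with num
E → d S: starts with d
S → num: starts with num
S → E d: starts with E

No direct left recursion found.

Answer: No direct left recursion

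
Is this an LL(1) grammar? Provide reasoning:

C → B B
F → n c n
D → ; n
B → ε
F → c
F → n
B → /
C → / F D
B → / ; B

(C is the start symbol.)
No. Predict set conflict for C: { '/' }

A grammar is LL(1) if for each non-terminal N with multiple productions, the predict sets of those productions are pairwise disjoint, where PREDICT(N → α) = (FIRST(α) \ {ε}) ∪ (FOLLOW(N) if α ⇒* ε).

Relevant sets:
  FIRST(B) = { '/', ε }
  FOLLOW(C) = { $ }
  FOLLOW(B) = { $, '/' }

For C:
  PREDICT(C → B B) = { $, '/' }
  PREDICT(C → '/' F D) = { '/' }
For F:
  PREDICT(F → n c n) = { 'n' }
  PREDICT(F → c) = { 'c' }
  PREDICT(F → n) = { 'n' }
For B:
  PREDICT(B → ε) = { $, '/' }
  PREDICT(B → '/') = { '/' }
  PREDICT(B → '/' ';' B) = { '/' }
D has a single production, so nothing to check there.

Conflict found: Predict set conflict for C: { '/' }
The grammar is NOT LL(1).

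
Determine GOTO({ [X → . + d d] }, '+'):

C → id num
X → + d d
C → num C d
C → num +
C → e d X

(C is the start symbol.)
GOTO(I, '+') = CLOSURE({ [A → αX.β] : [A → α.Xβ] ∈ I, X = '+' })

Items with dot before '+', with the dot advanced:
  [X → . + d d] → [X → + . d d]
Closure adds nothing (no advanced item has the dot before a non-terminal).

GOTO = { [X → + . d d] }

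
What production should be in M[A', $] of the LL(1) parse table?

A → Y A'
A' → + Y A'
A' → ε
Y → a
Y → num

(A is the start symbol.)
To find M[A', $], we find productions for A' where $ is in the predict set (PREDICT(N → α) = (FIRST(α) \ {ε}) ∪ (FOLLOW(N) if α ⇒* ε)).

Relevant sets:
  FOLLOW(A') = { $ }

A' → + Y A': PREDICT = { '+' }
A' → ε: PREDICT = { $ }
  $ is in predict set, so this production goes in M[A', $]

M[A', $] = A' → ε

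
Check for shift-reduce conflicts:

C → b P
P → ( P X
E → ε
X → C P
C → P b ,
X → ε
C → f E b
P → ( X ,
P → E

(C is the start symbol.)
Augment with C' → C and build the canonical LR(0) collection (I0 = CLOSURE({[C' → . C]}), then GOTO on every symbol after a dot until no new states appear). It has 19 states:
  I0: { [C → . P b ,], [C → . b P], [C → . f E b], [C' → . C], [E → .], [P → . ( P X], [P → . ( X ,], [P → . E] }  — shift, reduce
  I1: { [C → . P b ,], [C → . b P], [C → . f E b], [E → .], [P → ( . P X], [P → ( . X ,], [P → . ( P X], [P → . ( X ,], [P → . E], [X → . C P], [X → .] }  — shift, 2 reduces
  I2: { [C' → C .] }  — accept
  I3: { [P → E .] }  — reduce
  I4: { [C → P . b ,] }  — shift
  I5: { [C → b . P], [E → .], [P → . ( P X], [P → . ( X ,], [P → . E] }  — shift, reduce
  I6: { [C → f . E b], [E → .] }  — reduce
  I7: { [C → f E . b] }  — shift
  I8: { [C → f E b .] }  — reduce
  I9: { [C → b P .] }  — reduce
  I10: { [C → P b . ,] }  — shift
  I11: { [C → P b , .] }  — reduce
  I12: { [E → .], [P → . ( P X], [P → . ( X ,], [P → . E], [X → C . P] }  — shift, reduce
  I13: { [C → . P b ,], [C → . b P], [C → . f E b], [C → P . b ,], [E → .], [P → ( P . X], [P → . ( P X], [P → . ( X ,], [P → . E], [X → . C P], [X → .] }  — shift, 2 reduces
  I14: { [P → ( X . ,] }  — shift
  I15: { [P → ( X , .] }  — reduce
  I16: { [P → ( P X .] }  — reduce
  I17: { [C → P b . ,], [C → b . P], [E → .], [P → . ( P X], [P → . ( X ,], [P → . E] }  — shift, reduce
  I18: { [X → C P .] }  — reduce

I0 contains reduce item [E → .] and shift items [C → . b P], [C → . f E b], [P → . ( P X], [P → . ( X ,] — shift-reduce conflict.
I1 contains reduce items [E → .], [X → .] and shift items [C → . b P], [C → . f E b], [P → . ( P X], [P → . ( X ,] — shift-reduce conflict.
I5 contains reduce item [E → .] and shift items [P → . ( P X], [P → . ( X ,] — shift-reduce conflict.
I12 contains reduce item [E → .] and shift items [P → . ( P X], [P → . ( X ,] — shift-reduce conflict.
I13 contains reduce items [E → .], [X → .] and shift items [C → P . b ,], [C → . b P], [C → . f E b], [P → . ( P X], [P → . ( X ,] — shift-reduce conflict.
I17 contains reduce item [E → .] and shift items [C → P b . ,], [P → . ( P X], [P → . ( X ,] — shift-reduce conflict.

Answer: Yes — I0: [E → .] vs [C → . b P]; I1: [E → .] vs [C → . b P]; I5: [E → .] vs [P → . ( P X]; I12: [E → .] vs [P → . ( P X]; I13: [E → .] vs [C → P . b ,]; I17: [E → .] vs [C → P b . ,]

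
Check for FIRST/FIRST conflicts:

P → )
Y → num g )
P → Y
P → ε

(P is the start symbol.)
A FIRST/FIRST conflict occurs when two productions N → α and N → β for the same non-terminal have FIRST(α) ∩ FIRST(β) ≠ ∅ (with ε ∈ FIRST of a nullable right-hand side, so two nullable alternatives also conflict).

FIRST sets of the non-terminals at (or reachable through a nullable prefix from) the front of some alternative:
  FIRST(Y) = { 'num' }

Productions for P:
  P → ): FIRST = { ')' }
  P → Y: FIRST = { 'num' }
  P → ε: FIRST = { ε }
Y has only one production, so no FIRST/FIRST conflict is possible there.

All alternatives of each non-terminal have pairwise disjoint FIRST sets.

Answer: No FIRST/FIRST conflicts.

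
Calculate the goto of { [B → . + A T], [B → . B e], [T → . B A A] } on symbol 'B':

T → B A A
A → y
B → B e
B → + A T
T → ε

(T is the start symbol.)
{ [A → . y], [B → B . e], [T → B . A A] }

GOTO(I, 'B') = CLOSURE({ [A → αX.β] : [A → α.Xβ] ∈ I, X = 'B' })

Items with dot before 'B', with the dot advanced:
  [B → . B e] → [B → B . e]
  [T → . B A A] → [T → B . A A]
Closure of the advanced items:
  [T → B . A A] has the dot before A: add [A → . y]

GOTO = { [A → . y], [B → B . e], [T → B . A A] }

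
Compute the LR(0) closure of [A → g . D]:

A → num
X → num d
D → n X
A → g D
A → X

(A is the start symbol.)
{ [A → g . D], [D → . n X] }

To compute CLOSURE, for each item [A → α.Bβ] where B is a non-terminal, add [B → .γ] for all productions B → γ; repeat for the newly added items until nothing changes.

Start with: [A → g . D]
  [A → g . D] has the dot before D: add [D → . n X]
No further items can be added.

CLOSURE = { [A → g . D], [D → . n X] }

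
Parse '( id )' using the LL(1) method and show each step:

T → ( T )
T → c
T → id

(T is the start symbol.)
Stack is shown with the top on the left.

Stack    Input     Action
-------------------------
T $      ( id ) $  output T → ( T )
( T ) $  ( id ) $  match '('
T ) $    id ) $    output T → id
id ) $   id ) $    match 'id'
) $      ) $       match ')'
$        $         accept

The string is accepted.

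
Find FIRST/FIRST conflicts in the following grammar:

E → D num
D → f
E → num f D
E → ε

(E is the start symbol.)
FIRST sets of the non-terminals at (or reachable through a nullable prefix from) the front of some alternative:
  FIRST(D) = { 'f' }

Productions for E:
  E → D num: FIRST = { 'f' }
  E → num f D: FIRST = { 'num' }
  E → ε: FIRST = { ε }
D has only one production, so no FIRST/FIRST conflict is possible there.

All alternatives of each non-terminal have pairwise disjoint FIRST sets.

Answer: No FIRST/FIRST conflicts.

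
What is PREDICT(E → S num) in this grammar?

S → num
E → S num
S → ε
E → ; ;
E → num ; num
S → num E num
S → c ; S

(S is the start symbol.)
PREDICT(E → S num) = (FIRST(RHS) \ {ε}) ∪ (FOLLOW(E) if ε ∈ FIRST(RHS), i.e. RHS ⇒* ε)
FIRST(S) = { 'c', 'num', ε }
FIRST(S num) = { 'c', 'num' }
ε ∉ FIRST(S num), so FOLLOW(E) is not added.
PREDICT(E → S num) = { 'c', 'num' }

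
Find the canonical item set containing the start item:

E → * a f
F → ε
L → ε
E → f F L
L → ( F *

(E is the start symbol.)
First, augment the grammar with E' → E
I₀ = CLOSURE({ [E' → . E] }):
  [E' → . E] has the dot before E: add [E → . * a f], [E → . f F L]
No further items can be added.

I₀ = { [E → . * a f], [E → . f F L], [E' → . E] }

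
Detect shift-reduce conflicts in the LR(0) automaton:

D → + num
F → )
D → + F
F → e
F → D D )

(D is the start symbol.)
Augment with D' → D and build the canonical LR(0) collection (I0 = CLOSURE({[D' → . D]}), then GOTO on every symbol after a dot until no new states appear). It has 10 states:
  I0: { [D → . + F], [D → . + num], [D' → . D] }  — shift
  I1: { [D → + . F], [D → + . num], [D → . + F], [D → . + num], [F → . )], [F → . D D )], [F → . e] }  — shift
  I2: { [D' → D .] }  — accept
  I3: { [F → ) .] }  — reduce
  I4: { [D → . + F], [D → . + num], [F → D . D )] }  — shift
  I5: { [D → + F .] }  — reduce
  I6: { [F → e .] }  — reduce
  I7: { [D → + num .] }  — reduce
  I8: { [F → D D . )] }  — shift
  I9: { [F → D D ) .] }  — reduce

No state contains both a complete item and a shift item.

Answer: No shift-reduce conflicts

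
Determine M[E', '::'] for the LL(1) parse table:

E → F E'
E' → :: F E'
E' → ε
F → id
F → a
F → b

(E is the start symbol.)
E' → :: F E'

To find M[E', '::'], we find productions for E' where '::' is in the predict set (PREDICT(N → α) = (FIRST(α) \ {ε}) ∪ (FOLLOW(N) if α ⇒* ε)).

Relevant sets:
  FOLLOW(E') = { $ }

E' → :: F E': PREDICT = { '::' }
  '::' is in predict set, so this production goes in M[E', '::']
E' → ε: PREDICT = { $ }

M[E', '::'] = E' → :: F E'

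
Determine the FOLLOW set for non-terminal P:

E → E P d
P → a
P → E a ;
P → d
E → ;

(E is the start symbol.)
{ 'd' }

In E → E P d: P is followed by d, add FIRST(d) \ {ε} = { 'd' }

Taking the union: FOLLOW(P) = { 'd' }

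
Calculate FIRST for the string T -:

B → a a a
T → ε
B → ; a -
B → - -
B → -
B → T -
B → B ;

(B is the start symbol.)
FIRST sets of the non-terminals involved (from the grammar, by fixed-point iteration):
  FIRST(T) = { ε }

To compute FIRST(T -), process the symbols left to right:
Symbol T is a non-terminal. Add FIRST(T) \ {ε} = { }
T is nullable (ε ∈ FIRST(T)), continue to the next symbol.
Symbol - is a terminal. Add '-' and stop.
FIRST(T -) = { '-' }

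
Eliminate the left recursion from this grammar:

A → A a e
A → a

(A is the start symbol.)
A → a A'
A' → a e A'
A' → ε

A is directly left-recursive. The standard transformation for
  A → A α₁ | ... | A α_m | β₁ | ... | β_n
is
  A  → β₁ A' | ... | β_n A'
  A' → α₁ A' | ... | α_m A' | ε

A → a becomes A → a A'
A → A a e becomes A' → a e A'
Add A' → ε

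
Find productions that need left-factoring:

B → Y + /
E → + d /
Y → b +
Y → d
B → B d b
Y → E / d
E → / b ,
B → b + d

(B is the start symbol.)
Left-factoring is needed when two productions for the same non-terminal
share a common prefix on the right-hand side.

Productions for B:
  B → Y + /
  B → B d b
  B → b + d
Productions for E:
  E → + d /
  E → / b ,
Productions for Y:
  Y → b +
  Y → d
  Y → E / d

No common prefixes found.

Answer: No, left-factoring is not needed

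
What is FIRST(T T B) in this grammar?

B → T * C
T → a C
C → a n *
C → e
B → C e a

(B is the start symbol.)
{ 'a' }

FIRST sets of the non-terminals involved (from the grammar, by fixed-point iteration):
  FIRST(T) = { 'a' }

To compute FIRST(T T B), process the symbols left to right:
Symbol T is a non-terminal. Add FIRST(T) \ {ε} = { 'a' }
T is not nullable (ε ∉ FIRST(T)), so stop here.
FIRST(T T B) = { 'a' }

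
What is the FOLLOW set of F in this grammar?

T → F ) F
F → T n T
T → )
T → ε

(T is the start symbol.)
To compute FOLLOW(F), find every occurrence of F on a right-hand side N → α F β: add FIRST(β) \ {ε}, and if β is empty or nullable also add FOLLOW(N). Iterate to a fixed point.

In T → F ) F: F is followed by ')' F, add FIRST(')' F) \ {ε} = { ')' }
In T → F ) F: F is at the end, add FOLLOW(T)

The FOLLOW sets referred to above (computed the same way, to a fixed point):
  FOLLOW(T) = { $, ')', 'n' }

Taking the union: FOLLOW(F) = { $, ')', 'n' }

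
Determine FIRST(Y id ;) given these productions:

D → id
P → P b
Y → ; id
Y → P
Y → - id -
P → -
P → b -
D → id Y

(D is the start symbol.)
{ '-', ';', 'b' }

FIRST sets of the non-terminals involved (from the grammar, by fixed-point iteration):
  FIRST(Y) = { '-', ';', 'b' }

To compute FIRST(Y id ;), process the symbols left to right:
Symbol Y is a non-terminal. Add FIRST(Y) \ {ε} = { '-', ';', 'b' }
Y is not nullable (ε ∉ FIRST(Y)), so stop here.
FIRST(Y id ;) = { '-', ';', 'b' }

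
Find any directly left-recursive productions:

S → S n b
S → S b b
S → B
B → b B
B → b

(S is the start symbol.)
Yes, S is left-recursive

Direct left recursion occurs when N → N α for some non-terminal N (the right-hand side begins with the left-hand side itself).

S → S n b: LEFT RECURSIVE (starts with S)
S → S b b: LEFT RECURSIVE (starts with S)
S → B: starts with B
B → b B: starts with b
B → b: starts with b

The grammar has direct left recursion on: S.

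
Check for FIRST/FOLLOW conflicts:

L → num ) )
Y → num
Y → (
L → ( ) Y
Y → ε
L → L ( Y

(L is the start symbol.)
A FIRST/FOLLOW conflict occurs when a non-terminal N has a nullable alternative N → β (β ⇒* ε) and another alternative N → α with FIRST(α) ∩ FOLLOW(N) ≠ ∅: on such a lookahead the parser cannot decide between expanding α and letting N vanish via β.

Nullable non-terminals: Y.

Y: nullable alternative(s) Y → ε; FOLLOW(Y) = { $, '(' }
  Y → num: FIRST \ {ε} = { 'num' } — disjoint from FOLLOW(Y)
  Y → (: FIRST \ {ε} = { '(' } — overlaps FOLLOW(Y) on { '(' }: CONFLICT
  Y → ε: FIRST \ {ε} = { } — this is the only nullable alternative, skip

L has no nullable alternative, so no FIRST/FOLLOW check is needed there.

So the grammar has 1 FIRST/FOLLOW conflict (marked CONFLICT above).

Answer: Yes. Y → '(' with FOLLOW(Y) on { '(' }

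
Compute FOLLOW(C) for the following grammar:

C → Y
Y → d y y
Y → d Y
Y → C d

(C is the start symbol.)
{ $, 'd' }

C is the start symbol, so $ ∈ FOLLOW(C).
In Y → C d: C is followed by d, add FIRST(d) \ {ε} = { 'd' }

Taking the union: FOLLOW(C) = { $, 'd' }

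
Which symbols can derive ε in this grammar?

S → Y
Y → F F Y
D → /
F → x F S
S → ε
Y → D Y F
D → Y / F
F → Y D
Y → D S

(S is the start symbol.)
{ 'S' }

ε-productions: S → ε
So S is immediately nullable.
No further non-terminal can be added: every production for the remaining non-terminals contains a terminal or a non-nullable non-terminal.
Nullable = { 'S' }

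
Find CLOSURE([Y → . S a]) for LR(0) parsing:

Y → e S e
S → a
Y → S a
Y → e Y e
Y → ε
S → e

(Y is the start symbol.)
{ [S → . a], [S → . e], [Y → . S a] }

To compute CLOSURE, for each item [A → α.Bβ] where B is a non-terminal, add [B → .γ] for all productions B → γ; repeat for the newly added items until nothing changes.

Start with: [Y → . S a]
  [Y → . S a] has the dot before S: add [S → . a], [S → . e]
No further items can be added.

CLOSURE = { [S → . a], [S → . e], [Y → . S a] }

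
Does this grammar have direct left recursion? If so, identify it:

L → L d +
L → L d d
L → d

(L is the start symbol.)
Yes, L is left-recursive

L → L d +: LEFT RECURSIVE (starts with L)
L → L d d: LEFT RECURSIVE (starts with L)
L → d: starts with d

The grammar has direct left recursion on: L.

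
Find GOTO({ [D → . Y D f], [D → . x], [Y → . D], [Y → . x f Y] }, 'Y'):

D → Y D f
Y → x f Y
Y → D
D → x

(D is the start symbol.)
{ [D → . Y D f], [D → . x], [D → Y . D f], [Y → . D], [Y → . x f Y] }

GOTO(I, 'Y') = CLOSURE({ [A → αX.β] : [A → α.Xβ] ∈ I, X = 'Y' })

Items with dot before 'Y', with the dot advanced:
  [D → . Y D f] → [D → Y . D f]
Closure of the advanced items:
  [D → Y . D f] has the dot before D: add [D → . Y D f], [D → . x]
  [D → . Y D f] has the dot before Y: add [Y → . x f Y], [Y → . D]

GOTO = { [D → . Y D f], [D → . x], [D → Y . D f], [Y → . D], [Y → . x f Y] }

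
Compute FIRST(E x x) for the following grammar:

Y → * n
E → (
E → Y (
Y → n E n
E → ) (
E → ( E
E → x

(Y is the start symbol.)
{ '(', ')', '*', 'n', 'x' }

FIRST sets of the non-terminals involved (from the grammar, by fixed-point iteration):
  FIRST(E) = { '(', ')', '*', 'n', 'x' }

To compute FIRST(E x x), process the symbols left to right:
Symbol E is a non-terminal. Add FIRST(E) \ {ε} = { '(', ')', '*', 'n', 'x' }
E is not nullable (ε ∉ FIRST(E)), so stop here.
FIRST(E x x) = { '(', ')', '*', 'n', 'x' }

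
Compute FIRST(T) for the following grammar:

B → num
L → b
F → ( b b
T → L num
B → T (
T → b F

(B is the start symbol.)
{ 'b' }

FIRST sets of the other non-terminals involved (by the same procedure, iterated to a fixed point):
  FIRST(L) = { 'b' }

From T → L num:
  - L is a non-terminal: add FIRST(L) \ {ε} = { 'b' }
    L is not nullable, so stop
From T → b F:
  - b is a terminal: add 'b' and stop

Collecting: FIRST(T) = { 'b' }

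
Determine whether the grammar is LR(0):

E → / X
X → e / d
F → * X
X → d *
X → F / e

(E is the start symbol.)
Yes, the grammar is LR(0)

A grammar is LR(0) if no state in the canonical LR(0) collection has:
  - both a shift item (dot before a terminal) and a complete item (shift-reduce conflict), or
  - two or more complete items (reduce-reduce conflict; the accept item [E' → E .] counts as a complete item here).

Augment with E' → E and build the canonical LR(0) collection (I0 = CLOSURE({[E' → . E]}), then GOTO on every symbol after a dot until no new states appear). It has 14 states:
  I0: { [E → . / X], [E' → . E] }  — shift
  I1: { [E → / . X], [F → . * X], [X → . F / e], [X → . d *], [X → . e / d] }  — shift
  I2: { [E' → E .] }  — accept
  I3: { [F → * . X], [F → . * X], [X → . F / e], [X → . d *], [X → . e / d] }  — shift
  I4: { [X → F . / e] }  — shift
  I5: { [E → / X .] }  — reduce
  I6: { [X → d . *] }  — shift
  I7: { [X → e . / d] }  — shift
  I8: { [X → e / . d] }  — shift
  I9: { [X → e / d .] }  — reduce
  I10: { [X → d * .] }  — reduce
  I11: { [X → F / . e] }  — shift
  I12: { [X → F / e .] }  — reduce
  I13: { [F → * X .] }  — reduce

Every state is either a pure shift/goto state or contains exactly one complete item and nothing to shift — no conflicts. The grammar is LR(0).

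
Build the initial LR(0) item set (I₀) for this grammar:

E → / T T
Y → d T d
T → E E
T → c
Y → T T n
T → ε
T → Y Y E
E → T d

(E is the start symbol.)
First, augment the grammar with E' → E
I₀ = CLOSURE({ [E' → . E] }):
  [E' → . E] has the dot before E: add [E → . / T T], [E → . T d]
  [E → . T d] has the dot before T: add [T → . E E], [T → . c], [T → .], [T → . Y Y E]
  [T → . Y Y E] has the dot before Y: add [Y → . d T d], [Y → . T T n]
No further items can be added.

I₀ = { [E → . / T T], [E → . T d], [E' → . E], [T → . E E], [T → . Y Y E], [T → . c], [T → .], [Y → . T T n], [Y → . d T d] }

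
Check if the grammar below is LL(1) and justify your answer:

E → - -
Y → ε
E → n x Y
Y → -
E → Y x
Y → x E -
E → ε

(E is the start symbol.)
No. Predict set conflict for E: { '-' }

Relevant sets:
  FIRST(Y) = { '-', 'x', ε }
  FOLLOW(E) = { $, '-' }
  FOLLOW(Y) = { $, '-', 'x' }

For E:
  PREDICT(E → '-' '-') = { '-' }
  PREDICT(E → n x Y) = { 'n' }
  PREDICT(E → Y x) = { '-', 'x' }
  PREDICT(E → ε) = { $, '-' }
For Y:
  PREDICT(Y → ε) = { $, '-', 'x' }
  PREDICT(Y → '-') = { '-' }
  PREDICT(Y → x E '-') = { 'x' }

Conflict found: Predict set conflict for E: { '-' }
The grammar is NOT LL(1).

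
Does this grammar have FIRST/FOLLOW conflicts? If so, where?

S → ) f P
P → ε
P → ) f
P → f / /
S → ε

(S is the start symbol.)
Nullable non-terminals: P, S.

P: nullable alternative(s) P → ε; FOLLOW(P) = { $ }
  P → ε: FIRST \ {ε} = { } — this is the only nullable alternative, skip
  P → ) f: FIRST \ {ε} = { ')' } — disjoint from FOLLOW(P)
  P → f / /: FIRST \ {ε} = { 'f' } — disjoint from FOLLOW(P)

S: nullable alternative(s) S → ε; FOLLOW(S) = { $ }
  S → ) f P: FIRST \ {ε} = { ')' } — disjoint from FOLLOW(S)
  S → ε: FIRST \ {ε} = { } — this is the only nullable alternative, skip

No FIRST/FOLLOW conflicts found.

Answer: No FIRST/FOLLOW conflicts.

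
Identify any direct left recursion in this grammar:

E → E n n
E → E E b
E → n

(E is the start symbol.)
E → E n n: LEFT RECURSIVE (starts with E)
E → E E b: LEFT RECURSIVE (starts with E)
E → n: starts with n

The grammar has direct left recursion on: E.

Answer: Yes, E is left-recursive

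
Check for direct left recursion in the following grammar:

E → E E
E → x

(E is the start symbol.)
Direct left recursion occurs when N → N α for some non-terminal N (the right-hand side begins with the left-hand side itself).

E → E E: LEFT RECURSIVE (starts with E)
E → x: starts with x

The grammar has direct left recursion on: E.

Answer: Yes, E is left-recursive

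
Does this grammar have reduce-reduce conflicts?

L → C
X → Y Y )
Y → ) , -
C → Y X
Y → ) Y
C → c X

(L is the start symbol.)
A reduce-reduce conflict occurs when an LR(0) state has two complete items [A → α .] and [B → β .] — both call for a reduction, and with no lookahead the parser cannot choose between them.

Augment with L' → L and build the canonical LR(0) collection (I0 = CLOSURE({[L' → . L]}), then GOTO on every symbol after a dot until no new states appear). It has 14 states:
  I0: { [C → . Y X], [C → . c X], [L → . C], [L' → . L], [Y → . ) , -], [Y → . ) Y] }  — shift
  I1: { [Y → ) . , -], [Y → ) . Y], [Y → . ) , -], [Y → . ) Y] }  — shift
  I2: { [L → C .] }  — reduce
  I3: { [L' → L .] }  — accept
  I4: { [C → Y . X], [X → . Y Y )], [Y → . ) , -], [Y → . ) Y] }  — shift
  I5: { [C → c . X], [X → . Y Y )], [Y → . ) , -], [Y → . ) Y] }  — shift
  I6: { [C → c X .] }  — reduce
  I7: { [X → Y . Y )], [Y → . ) , -], [Y → . ) Y] }  — shift
  I8: { [X → Y Y . )] }  — shift
  I9: { [X → Y Y ) .] }  — reduce
  I10: { [C → Y X .] }  — reduce
  I11: { [Y → ) , . -] }  — shift
  I12: { [Y → ) Y .] }  — reduce
  I13: { [Y → ) , - .] }  — reduce

No state contains more than one complete item.

Answer: No reduce-reduce conflicts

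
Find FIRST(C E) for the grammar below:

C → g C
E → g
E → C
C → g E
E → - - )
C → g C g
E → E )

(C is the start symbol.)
FIRST sets of the non-terminals involved (from the grammar, by fixed-point iteration):
  FIRST(C) = { 'g' }

To compute FIRST(C E), process the symbols left to right:
Symbol C is a non-terminal. Add FIRST(C) \ {ε} = { 'g' }
C is not nullable (ε ∉ FIRST(C)), so stop here.
FIRST(C E) = { 'g' }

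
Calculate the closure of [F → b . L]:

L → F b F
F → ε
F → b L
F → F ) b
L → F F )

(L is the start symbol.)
{ [F → . F ) b], [F → . b L], [F → .], [F → b . L], [L → . F F )], [L → . F b F] }

Start with: [F → b . L]
  [F → b . L] has the dot before L: add [L → . F b F], [L → . F F )]
  [L → . F b F] has the dot before F: add [F → .], [F → . b L], [F → . F ) b]
No further items can be added.

CLOSURE = { [F → . F ) b], [F → . b L], [F → .], [F → b . L], [L → . F F )], [L → . F b F] }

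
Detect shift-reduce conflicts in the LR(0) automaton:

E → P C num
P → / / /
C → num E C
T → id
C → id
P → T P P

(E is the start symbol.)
A shift-reduce conflict occurs when an LR(0) state has both:
  - a complete (reduce) item [A → α .] (dot at the end), and
  - a shift item [B → β . c γ] (dot before a terminal).

Augment with E' → E and build the canonical LR(0) collection (I0 = CLOSURE({[E' → . E]}), then GOTO on every symbol after a dot until no new states appear). It has 16 states:
  I0: { [E → . P C num], [E' → . E], [P → . / / /], [P → . T P P], [T → . id] }  — shift
  I1: { [P → / . / /] }  — shift
  I2: { [E' → E .] }  — accept
  I3: { [C → . id], [C → . num E C], [E → P . C num] }  — shift
  I4: { [P → . / / /], [P → . T P P], [P → T . P P], [T → . id] }  — shift
  I5: { [T → id .] }  — reduce
  I6: { [P → . / / /], [P → . T P P], [P → T P . P], [T → . id] }  — shift
  I7: { [P → T P P .] }  — reduce
  I8: { [E → P C . num] }  — shift
  I9: { [C → id .] }  — reduce
  I10: { [C → num . E C], [E → . P C num], [P → . / / /], [P → . T P P], [T → . id] }  — shift
  I11: { [C → . id], [C → . num E C], [C → num E . C] }  — shift
  I12: { [C → num E C .] }  — reduce
  I13: { [E → P C num .] }  — reduce
  I14: { [P → / / . /] }  — shift
  I15: { [P → / / / .] }  — reduce

No state contains both a complete item and a shift item.

Answer: No shift-reduce conflicts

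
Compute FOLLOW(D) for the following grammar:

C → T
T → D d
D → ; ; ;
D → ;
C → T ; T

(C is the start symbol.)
In T → D d: D is followed by d, add FIRST(d) \ {ε} = { 'd' }

Taking the union: FOLLOW(D) = { 'd' }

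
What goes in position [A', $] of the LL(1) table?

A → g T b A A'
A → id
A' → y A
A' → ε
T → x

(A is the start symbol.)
To find M[A', $], we find productions for A' where $ is in the predict set (PREDICT(N → α) = (FIRST(α) \ {ε}) ∪ (FOLLOW(N) if α ⇒* ε)).

Relevant sets:
  FOLLOW(A') = { $, 'y' }

A' → y A: PREDICT = { 'y' }
A' → ε: PREDICT = { $, 'y' }
  $ is in predict set, so this production goes in M[A', $]

M[A', $] = A' → ε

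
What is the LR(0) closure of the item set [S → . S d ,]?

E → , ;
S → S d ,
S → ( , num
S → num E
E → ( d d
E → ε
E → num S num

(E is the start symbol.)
{ [S → . ( , num], [S → . S d ,], [S → . num E] }

To compute CLOSURE, for each item [A → α.Bβ] where B is a non-terminal, add [B → .γ] for all productions B → γ; repeat for the newly added items until nothing changes.

Start with: [S → . S d ,]
  [S → . S d ,] has the dot before S: add [S → . ( , num], [S → . num E]
No further items can be added.

CLOSURE = { [S → . ( , num], [S → . S d ,], [S → . num E] }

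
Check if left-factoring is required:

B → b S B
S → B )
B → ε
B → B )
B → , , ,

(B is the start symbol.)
No, left-factoring is not needed

Left-factoring is needed when two productions for the same non-terminal
share a common prefix on the right-hand side.

Productions for B:
  B → b S B
  B → ε
  B → B )
  B → , , ,

No common prefixes found.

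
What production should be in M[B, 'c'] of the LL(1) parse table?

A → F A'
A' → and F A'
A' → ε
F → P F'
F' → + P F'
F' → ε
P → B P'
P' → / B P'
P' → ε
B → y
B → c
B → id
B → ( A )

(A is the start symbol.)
To find M[B, 'c'], we find productions for B where 'c' is in the predict set (PREDICT(N → α) = (FIRST(α) \ {ε}) ∪ (FOLLOW(N) if α ⇒* ε)).

B → y: PREDICT = { 'y' }
B → c: PREDICT = { 'c' }
  'c' is in predict set, so this production goes in M[B, 'c']
B → id: PREDICT = { 'id' }
B → ( A ): PREDICT = { '(' }

M[B, 'c'] = B → c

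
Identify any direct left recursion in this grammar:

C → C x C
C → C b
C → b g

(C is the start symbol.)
Direct left recursion occurs when N → N α for some non-terminal N (the right-hand side begins with the left-hand side itself).

C → C x C: LEFT RECURSIVE (starts with C)
C → C b: LEFT RECURSIVE (starts with C)
C → b g: starts with b

The grammar has direct left recursion on: C.

Answer: Yes, C is left-recursive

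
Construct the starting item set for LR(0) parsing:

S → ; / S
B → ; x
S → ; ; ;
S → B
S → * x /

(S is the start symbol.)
First, augment the grammar with S' → S
I₀ = CLOSURE({ [S' → . S] }):
  [S' → . S] has the dot before S: add [S → . ; / S], [S → . ; ; ;], [S → . B], [S → . * x /]
  [S → . B] has the dot before B: add [B → . ; x]
No further items can be added.

I₀ = { [B → . ; x], [S → . * x /], [S → . ; / S], [S → . ; ; ;], [S → . B], [S' → . S] }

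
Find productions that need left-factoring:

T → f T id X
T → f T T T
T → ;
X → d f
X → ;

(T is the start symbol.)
Yes, T has productions with common prefix 'f T'

Left-factoring is needed when two productions for the same non-terminal
share a common prefix on the right-hand side.

Productions for T:
  T → f T id X
  T → f T T T
  T → ;
Productions for X:
  X → d f
  X → ;

Found common prefix 'f T' in productions for T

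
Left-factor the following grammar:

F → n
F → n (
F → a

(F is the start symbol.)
F → n F'
F' → ε
F' → (
F → a

Left-factoring transforms A → αβ₁ | αβ₂ into A → αA' and A' → β₁ | β₂
(α is the longest common prefix among the alternatives). Repeat until
no nonterminal has two alternatives with a common prefix.

Round 1: F has alternatives sharing prefix 'n'. Introduce F': F → n F'
  Add: F' → ε
  Add: F' → (

No remaining common prefixes — done.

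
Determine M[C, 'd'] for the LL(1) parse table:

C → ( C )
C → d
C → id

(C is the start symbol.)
C → d

To find M[C, 'd'], we find productions for C where 'd' is in the predict set (PREDICT(N → α) = (FIRST(α) \ {ε}) ∪ (FOLLOW(N) if α ⇒* ε)).

C → ( C ): PREDICT = { '(' }
C → d: PREDICT = { 'd' }
  'd' is in predict set, so this production goes in M[C, 'd']
C → id: PREDICT = { 'id' }

M[C, 'd'] = C → d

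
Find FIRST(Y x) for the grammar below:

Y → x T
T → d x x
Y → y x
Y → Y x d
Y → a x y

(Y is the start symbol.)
{ 'a', 'x', 'y' }

FIRST sets of the non-terminals involved (from the grammar, by fixed-point iteration):
  FIRST(Y) = { 'a', 'x', 'y' }

To compute FIRST(Y x), process the symbols left to right:
Symbol Y is a non-terminal. Add FIRST(Y) \ {ε} = { 'a', 'x', 'y' }
Y is not nullable (ε ∉ FIRST(Y)), so stop here.
FIRST(Y x) = { 'a', 'x', 'y' }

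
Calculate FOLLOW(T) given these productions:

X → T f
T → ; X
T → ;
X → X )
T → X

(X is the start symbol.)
{ 'f' }

In X → T f: T is followed by f, add FIRST(f) \ {ε} = { 'f' }

Taking the union: FOLLOW(T) = { 'f' }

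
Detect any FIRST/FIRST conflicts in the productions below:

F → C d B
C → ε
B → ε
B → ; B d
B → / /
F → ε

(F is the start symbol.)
FIRST sets of the non-terminals at (or reachable through a nullable prefix from) the front of some alternative:
  FIRST(C) = { ε }

Productions for F:
  F → C d B: FIRST = { 'd' }
  F → ε: FIRST = { ε }
Productions for B:
  B → ε: FIRST = { ε }
  B → ; B d: FIRST = { ';' }
  B → / /: FIRST = { '/' }
C has only one production, so no FIRST/FIRST conflict is possible there.

All alternatives of each non-terminal have pairwise disjoint FIRST sets.

Answer: No FIRST/FIRST conflicts.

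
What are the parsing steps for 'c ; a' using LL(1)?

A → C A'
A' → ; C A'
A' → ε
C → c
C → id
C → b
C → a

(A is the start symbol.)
LL(1) parsing maintains a stack (initially the start symbol over $) and the input. At each step: if the stack top is a terminal, match it against the current input token; if it is a non-terminal N, replace it with the RHS of M[N, lookahead] (the unique production whose predict set contains the lookahead).

Stack is shown with the top on the left.

Stack     Input    Action
-------------------------
A $       c ; a $  output A → C A'
C A' $    c ; a $  output C → c
c A' $    c ; a $  match 'c'
A' $      ; a $    output A' → ; C A'
; C A' $  ; a $    match ';'
C A' $    a $      output C → a
a A' $    a $      match 'a'
A' $      $        output A' → ε
$         $        accept

The string is accepted.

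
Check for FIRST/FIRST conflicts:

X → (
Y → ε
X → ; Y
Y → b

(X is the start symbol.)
A FIRST/FIRST conflict occurs when two productions N → α and N → β for the same non-terminal have FIRST(α) ∩ FIRST(β) ≠ ∅ (with ε ∈ FIRST of a nullable right-hand side, so two nullable alternatives also conflict).

Productions for X:
  X → (: FIRST = { '(' }
  X → ; Y: FIRST = { ';' }
Productions for Y:
  Y → ε: FIRST = { ε }
  Y → b: FIRST = { 'b' }

All alternatives of each non-terminal have pairwise disjoint FIRST sets.

Answer: No FIRST/FIRST conflicts.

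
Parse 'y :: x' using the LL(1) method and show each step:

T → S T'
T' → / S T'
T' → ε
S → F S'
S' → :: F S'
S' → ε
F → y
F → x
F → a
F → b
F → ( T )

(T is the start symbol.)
Stack is shown with the top on the left.

Stack         Input     Action
------------------------------
T $           y :: x $  output T → S T'
S T' $        y :: x $  output S → F S'
F S' T' $     y :: x $  output F → y
y S' T' $     y :: x $  match 'y'
S' T' $       :: x $    output S' → :: F S'
:: F S' T' $  :: x $    match '::'
F S' T' $     x $       output F → x
x S' T' $     x $       match 'x'
S' T' $       $         output S' → ε
T' $          $         output T' → ε
$             $         accept

The string is accepted.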